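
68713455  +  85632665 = 154346120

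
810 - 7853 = -7043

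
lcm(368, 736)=736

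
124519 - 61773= 62746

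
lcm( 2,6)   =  6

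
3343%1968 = 1375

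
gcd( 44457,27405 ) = 609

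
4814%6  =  2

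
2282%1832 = 450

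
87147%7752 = 1875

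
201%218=201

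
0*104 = 0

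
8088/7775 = 8088/7775 = 1.04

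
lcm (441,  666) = 32634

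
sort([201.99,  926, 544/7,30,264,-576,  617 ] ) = [ - 576,30,544/7,201.99,264 , 617, 926] 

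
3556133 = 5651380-2095247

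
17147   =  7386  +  9761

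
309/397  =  309/397 = 0.78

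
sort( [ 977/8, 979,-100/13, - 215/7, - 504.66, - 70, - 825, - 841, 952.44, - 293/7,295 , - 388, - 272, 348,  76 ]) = [ - 841, - 825, - 504.66 ,-388, - 272, - 70 , - 293/7, - 215/7,  -  100/13, 76,  977/8, 295,348  ,  952.44, 979]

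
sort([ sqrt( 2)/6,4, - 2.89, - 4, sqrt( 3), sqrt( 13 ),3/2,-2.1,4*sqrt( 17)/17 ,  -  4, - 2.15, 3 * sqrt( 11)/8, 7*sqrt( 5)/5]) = [  -  4,-4, - 2.89, - 2.15, - 2.1  ,  sqrt( 2)/6, 4*sqrt( 17)/17, 3*sqrt (11)/8, 3/2,sqrt(3),7*sqrt( 5 )/5,sqrt(13), 4] 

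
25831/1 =25831 = 25831.00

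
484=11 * 44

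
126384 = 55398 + 70986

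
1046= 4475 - 3429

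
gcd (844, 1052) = 4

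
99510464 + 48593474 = 148103938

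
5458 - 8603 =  - 3145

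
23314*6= 139884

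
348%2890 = 348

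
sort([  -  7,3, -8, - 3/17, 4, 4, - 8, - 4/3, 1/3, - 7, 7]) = [ - 8, - 8, - 7, - 7,-4/3, - 3/17, 1/3, 3,4 , 4,7] 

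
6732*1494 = 10057608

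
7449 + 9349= 16798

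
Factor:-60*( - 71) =2^2 * 3^1*5^1*71^1 = 4260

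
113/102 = 113/102 = 1.11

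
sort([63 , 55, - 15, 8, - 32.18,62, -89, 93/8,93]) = [-89, - 32.18, - 15, 8,93/8, 55,62, 63,93 ] 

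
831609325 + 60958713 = 892568038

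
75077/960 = 78 +197/960= 78.21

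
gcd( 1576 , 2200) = 8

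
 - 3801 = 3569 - 7370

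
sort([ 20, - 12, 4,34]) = [ - 12,4,20, 34 ]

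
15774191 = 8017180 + 7757011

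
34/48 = 17/24  =  0.71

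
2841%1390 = 61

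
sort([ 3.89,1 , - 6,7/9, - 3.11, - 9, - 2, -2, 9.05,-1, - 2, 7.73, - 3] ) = [ - 9, - 6, - 3.11,  -  3, - 2 , - 2, - 2, - 1,7/9, 1  ,  3.89,7.73,  9.05]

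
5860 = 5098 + 762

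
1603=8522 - 6919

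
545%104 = 25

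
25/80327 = 25/80327 =0.00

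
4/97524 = 1/24381 =0.00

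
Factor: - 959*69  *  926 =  - 61274346 = - 2^1*3^1  *  7^1*23^1 * 137^1 *463^1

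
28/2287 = 28/2287 = 0.01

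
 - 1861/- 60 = 1861/60 = 31.02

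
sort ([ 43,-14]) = [ - 14,43]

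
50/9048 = 25/4524 = 0.01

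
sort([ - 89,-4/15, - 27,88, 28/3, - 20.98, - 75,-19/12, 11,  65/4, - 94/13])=[- 89,-75,-27, - 20.98, - 94/13, - 19/12, - 4/15,28/3,11, 65/4,88]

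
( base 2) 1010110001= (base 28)OH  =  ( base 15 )30E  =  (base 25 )12E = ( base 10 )689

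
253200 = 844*300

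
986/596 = 1 + 195/298 = 1.65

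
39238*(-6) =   -  235428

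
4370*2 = 8740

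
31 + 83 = 114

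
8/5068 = 2/1267=0.00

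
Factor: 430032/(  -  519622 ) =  - 24/29 = - 2^3*3^1*29^( - 1)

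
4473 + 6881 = 11354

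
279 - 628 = -349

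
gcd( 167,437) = 1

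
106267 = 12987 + 93280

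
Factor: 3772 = 2^2*23^1 * 41^1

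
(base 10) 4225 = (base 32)441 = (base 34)3M9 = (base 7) 15214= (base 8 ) 10201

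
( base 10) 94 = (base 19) 4i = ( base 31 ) 31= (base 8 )136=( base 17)59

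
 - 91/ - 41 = 2+9/41 = 2.22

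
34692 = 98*354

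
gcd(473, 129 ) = 43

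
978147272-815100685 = 163046587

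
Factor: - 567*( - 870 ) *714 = 2^2*3^6*5^1 * 7^2 * 17^1*29^1 = 352209060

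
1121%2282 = 1121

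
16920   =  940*18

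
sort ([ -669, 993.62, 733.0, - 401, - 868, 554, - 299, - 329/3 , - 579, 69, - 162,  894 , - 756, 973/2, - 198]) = [ - 868, -756, -669, - 579,-401, - 299, - 198,-162, -329/3, 69, 973/2,554 , 733.0, 894,  993.62]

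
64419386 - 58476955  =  5942431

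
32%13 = 6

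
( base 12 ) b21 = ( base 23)30M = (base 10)1609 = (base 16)649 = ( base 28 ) 21d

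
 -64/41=  -  64/41 = -  1.56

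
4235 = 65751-61516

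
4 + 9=13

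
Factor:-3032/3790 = -2^2*5^(-1 )=- 4/5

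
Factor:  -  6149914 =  - 2^1 * 29^1*106033^1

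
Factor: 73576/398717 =136/737 = 2^3*11^( -1)*17^1*67^(-1)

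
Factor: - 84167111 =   -  7^1*12023873^1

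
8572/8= 2143/2=1071.50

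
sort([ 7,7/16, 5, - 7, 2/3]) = [ - 7, 7/16, 2/3 , 5, 7 ]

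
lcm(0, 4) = 0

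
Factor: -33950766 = -2^1*3^1*31^1*167^1 *1093^1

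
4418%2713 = 1705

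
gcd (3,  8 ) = 1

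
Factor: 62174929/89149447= 62174929^1 *89149447^ ( - 1)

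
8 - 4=4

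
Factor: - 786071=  - 11^1*13^1*23^1*239^1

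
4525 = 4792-267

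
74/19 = 74/19  =  3.89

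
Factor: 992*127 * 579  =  72944736 = 2^5 * 3^1*31^1*127^1 * 193^1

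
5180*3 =15540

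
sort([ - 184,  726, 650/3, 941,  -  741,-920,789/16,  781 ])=[-920,-741,-184,789/16, 650/3, 726,781,941 ]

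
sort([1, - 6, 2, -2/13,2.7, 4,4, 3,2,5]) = [ - 6,-2/13  ,  1,2,2,  2.7,3,4,4,5 ] 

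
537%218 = 101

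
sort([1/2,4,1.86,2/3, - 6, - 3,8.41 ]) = [  -  6,-3,1/2,  2/3,1.86,4 , 8.41]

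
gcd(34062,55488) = 6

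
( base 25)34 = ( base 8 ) 117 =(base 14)59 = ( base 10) 79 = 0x4F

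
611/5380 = 611/5380 = 0.11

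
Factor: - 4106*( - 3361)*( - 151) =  - 2083840166 = - 2^1*151^1*2053^1*3361^1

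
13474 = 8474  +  5000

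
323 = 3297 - 2974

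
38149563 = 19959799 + 18189764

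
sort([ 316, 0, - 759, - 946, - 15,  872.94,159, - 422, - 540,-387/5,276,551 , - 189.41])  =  [ - 946, - 759, - 540, - 422, - 189.41, - 387/5, -15 , 0 , 159,276, 316,551,872.94]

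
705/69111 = 235/23037 = 0.01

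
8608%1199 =215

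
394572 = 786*502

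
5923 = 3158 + 2765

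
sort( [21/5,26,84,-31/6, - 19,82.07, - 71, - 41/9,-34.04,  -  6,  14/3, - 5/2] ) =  [-71, - 34.04, - 19, - 6, - 31/6 , - 41/9, - 5/2,  21/5, 14/3,26,82.07,84 ]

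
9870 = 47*210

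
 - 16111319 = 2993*(-5383)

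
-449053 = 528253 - 977306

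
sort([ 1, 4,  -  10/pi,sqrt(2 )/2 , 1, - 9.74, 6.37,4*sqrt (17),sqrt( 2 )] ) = [ - 9.74 ,-10/pi,sqrt(2) /2, 1,1, sqrt (2),4,6.37,4*sqrt(17)]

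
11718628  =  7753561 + 3965067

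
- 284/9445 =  - 284/9445=- 0.03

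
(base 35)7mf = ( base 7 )36201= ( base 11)703a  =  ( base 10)9360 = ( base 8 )22220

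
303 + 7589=7892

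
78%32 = 14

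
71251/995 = 71+606/995 = 71.61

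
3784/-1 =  - 3784 + 0/1  =  - 3784.00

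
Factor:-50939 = - 7^1*19^1*383^1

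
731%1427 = 731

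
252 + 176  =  428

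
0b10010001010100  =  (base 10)9300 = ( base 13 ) 4305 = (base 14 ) 3564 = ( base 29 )b1k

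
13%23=13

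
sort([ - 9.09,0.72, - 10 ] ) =[ - 10, - 9.09,0.72] 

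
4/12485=4/12485  =  0.00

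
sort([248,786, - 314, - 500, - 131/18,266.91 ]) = [-500, -314, - 131/18,248, 266.91,786 ] 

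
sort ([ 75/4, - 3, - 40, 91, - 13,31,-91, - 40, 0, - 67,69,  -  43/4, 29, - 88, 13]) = [  -  91, - 88, - 67, -40, - 40, - 13, - 43/4,-3,0,13,75/4, 29,31, 69, 91]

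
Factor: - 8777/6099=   -  3^ ( -1) * 19^( - 1 )*67^1 * 107^(-1) * 131^1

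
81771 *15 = 1226565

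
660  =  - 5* (-132)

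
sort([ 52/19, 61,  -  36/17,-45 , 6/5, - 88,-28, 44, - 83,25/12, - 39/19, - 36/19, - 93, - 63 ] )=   [  -  93, - 88, - 83, - 63,-45, - 28, - 36/17, - 39/19, - 36/19, 6/5, 25/12,52/19, 44, 61] 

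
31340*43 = 1347620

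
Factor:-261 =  - 3^2  *  29^1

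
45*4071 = 183195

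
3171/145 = 21 + 126/145 = 21.87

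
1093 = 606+487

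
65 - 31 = 34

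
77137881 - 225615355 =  - 148477474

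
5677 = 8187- 2510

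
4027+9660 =13687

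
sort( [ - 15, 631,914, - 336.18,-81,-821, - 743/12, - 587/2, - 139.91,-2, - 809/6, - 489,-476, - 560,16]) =[ - 821 ,-560, - 489, - 476, - 336.18,-587/2, - 139.91,- 809/6, - 81, - 743/12, - 15, - 2, 16, 631 , 914]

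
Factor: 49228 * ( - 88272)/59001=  - 1448484672/19667 = -  2^6*3^1*31^1*71^ ( - 1)*277^( - 1) * 397^1 * 613^1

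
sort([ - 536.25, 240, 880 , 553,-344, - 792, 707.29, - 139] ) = [ -792 ,-536.25, - 344, - 139, 240, 553,707.29, 880]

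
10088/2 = 5044 = 5044.00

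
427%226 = 201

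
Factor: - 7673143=-7673143^1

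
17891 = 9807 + 8084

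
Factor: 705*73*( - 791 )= - 3^1*5^1 * 7^1*47^1*73^1*113^1  =  - 40708815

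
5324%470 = 154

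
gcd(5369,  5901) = 7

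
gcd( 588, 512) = 4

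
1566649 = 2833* 553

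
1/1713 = 1/1713 = 0.00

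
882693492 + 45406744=928100236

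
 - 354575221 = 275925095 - 630500316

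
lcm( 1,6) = 6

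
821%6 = 5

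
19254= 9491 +9763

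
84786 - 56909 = 27877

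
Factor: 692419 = 7^2*13^1* 1087^1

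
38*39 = 1482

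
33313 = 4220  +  29093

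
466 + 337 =803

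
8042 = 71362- 63320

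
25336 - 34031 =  - 8695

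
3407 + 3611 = 7018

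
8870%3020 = 2830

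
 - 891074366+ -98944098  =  -990018464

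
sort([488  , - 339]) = [  -  339 , 488]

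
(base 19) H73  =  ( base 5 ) 200043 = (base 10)6273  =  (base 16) 1881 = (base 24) al9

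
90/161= 90/161 = 0.56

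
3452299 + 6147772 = 9600071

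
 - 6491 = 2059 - 8550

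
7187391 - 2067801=5119590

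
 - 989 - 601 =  - 1590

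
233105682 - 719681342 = -486575660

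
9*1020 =9180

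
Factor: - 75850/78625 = -82/85  =  -2^1*5^(  -  1)*17^(-1 )*41^1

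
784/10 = 392/5 = 78.40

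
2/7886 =1/3943= 0.00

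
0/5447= 0 = 0.00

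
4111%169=55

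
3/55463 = 3/55463 = 0.00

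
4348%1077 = 40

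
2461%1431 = 1030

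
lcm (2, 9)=18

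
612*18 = 11016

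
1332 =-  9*( - 148 )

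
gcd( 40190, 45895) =5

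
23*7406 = 170338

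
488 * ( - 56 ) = - 27328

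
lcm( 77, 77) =77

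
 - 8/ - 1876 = 2/469= 0.00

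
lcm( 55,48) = 2640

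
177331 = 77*2303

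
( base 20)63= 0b1111011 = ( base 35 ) 3I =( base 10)123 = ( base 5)443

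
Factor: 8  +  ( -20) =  - 12 =- 2^2*3^1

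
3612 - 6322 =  - 2710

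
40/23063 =40/23063 = 0.00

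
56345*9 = 507105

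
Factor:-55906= -2^1 *27953^1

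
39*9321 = 363519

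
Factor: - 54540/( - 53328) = 45/44 = 2^(  -  2) *3^2*5^1*11^( - 1) 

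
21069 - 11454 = 9615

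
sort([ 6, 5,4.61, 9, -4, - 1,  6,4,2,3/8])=[ - 4, - 1, 3/8,2, 4, 4.61,5 , 6,6,9 ] 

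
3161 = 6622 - 3461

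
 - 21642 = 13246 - 34888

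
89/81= 89/81 = 1.10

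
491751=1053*467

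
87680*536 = 46996480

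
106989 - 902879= - 795890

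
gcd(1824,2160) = 48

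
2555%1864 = 691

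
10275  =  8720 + 1555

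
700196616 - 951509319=-251312703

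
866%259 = 89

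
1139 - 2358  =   - 1219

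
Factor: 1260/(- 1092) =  - 3^1 * 5^1*13^( - 1 )  =  -15/13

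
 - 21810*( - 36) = 785160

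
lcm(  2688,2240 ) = 13440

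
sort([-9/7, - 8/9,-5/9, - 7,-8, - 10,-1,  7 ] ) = [ - 10,  -  8, - 7, - 9/7, - 1, - 8/9, - 5/9,  7 ] 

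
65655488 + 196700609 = 262356097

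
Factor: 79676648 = 2^3 * 9959581^1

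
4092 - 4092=0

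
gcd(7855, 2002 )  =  1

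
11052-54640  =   - 43588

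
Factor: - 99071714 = - 2^1 * 7^1 * 29^1*239^1*1021^1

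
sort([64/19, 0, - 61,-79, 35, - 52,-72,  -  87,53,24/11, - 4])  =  [-87, - 79, - 72,  -  61, - 52, - 4,0, 24/11 , 64/19,35,53] 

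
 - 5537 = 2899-8436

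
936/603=104/67=1.55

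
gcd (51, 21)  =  3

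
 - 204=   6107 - 6311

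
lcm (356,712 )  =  712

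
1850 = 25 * 74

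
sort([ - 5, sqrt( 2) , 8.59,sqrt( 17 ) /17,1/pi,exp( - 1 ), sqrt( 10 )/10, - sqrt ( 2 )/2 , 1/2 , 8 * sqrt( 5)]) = [  -  5,  -  sqrt( 2) /2  ,  sqrt(17 ) /17, sqrt( 10) /10,  1/pi,  exp( - 1 ),1/2, sqrt( 2 ), 8.59,8*sqrt( 5)]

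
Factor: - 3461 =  - 3461^1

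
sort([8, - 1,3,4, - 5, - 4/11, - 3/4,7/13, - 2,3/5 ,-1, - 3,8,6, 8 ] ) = [  -  5, - 3,  -  2, - 1, - 1, - 3/4, - 4/11 , 7/13, 3/5, 3, 4, 6,8,  8,8]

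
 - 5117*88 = - 450296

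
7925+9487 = 17412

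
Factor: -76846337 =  - 6581^1*11677^1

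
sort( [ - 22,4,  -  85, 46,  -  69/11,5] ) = [- 85, - 22, - 69/11 , 4, 5, 46]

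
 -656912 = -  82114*8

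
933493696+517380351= 1450874047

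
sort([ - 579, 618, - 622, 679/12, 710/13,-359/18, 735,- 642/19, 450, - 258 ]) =[ - 622, - 579, - 258,  -  642/19, - 359/18 , 710/13, 679/12,450, 618,735]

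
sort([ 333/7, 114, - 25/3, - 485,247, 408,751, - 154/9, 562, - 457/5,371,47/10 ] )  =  [  -  485,  -  457/5, - 154/9,- 25/3,47/10, 333/7,114,247, 371,  408,  562,751 ] 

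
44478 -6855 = 37623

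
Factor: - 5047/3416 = -721/488  =  - 2^(-3)*7^1*61^(-1) * 103^1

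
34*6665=226610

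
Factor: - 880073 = -17^1*51769^1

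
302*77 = 23254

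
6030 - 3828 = 2202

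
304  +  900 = 1204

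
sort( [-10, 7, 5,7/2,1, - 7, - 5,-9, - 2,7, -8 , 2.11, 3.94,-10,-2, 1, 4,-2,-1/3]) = [ - 10,-10,-9,-8, - 7, - 5, - 2,- 2,  -  2, - 1/3, 1, 1,2.11, 7/2, 3.94, 4, 5,7, 7 ]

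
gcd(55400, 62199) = 1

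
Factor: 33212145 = 3^1*5^1*1487^1*1489^1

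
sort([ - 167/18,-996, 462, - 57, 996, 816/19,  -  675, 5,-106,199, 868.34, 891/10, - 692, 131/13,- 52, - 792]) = [ - 996,-792, - 692, - 675,-106, - 57, - 52, - 167/18, 5, 131/13,  816/19, 891/10,199,462, 868.34, 996]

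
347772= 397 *876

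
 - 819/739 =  - 2 + 659/739 = - 1.11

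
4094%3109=985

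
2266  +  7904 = 10170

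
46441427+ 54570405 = 101011832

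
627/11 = 57=57.00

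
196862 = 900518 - 703656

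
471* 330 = 155430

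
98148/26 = 3774+12/13 = 3774.92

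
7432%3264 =904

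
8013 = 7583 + 430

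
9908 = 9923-15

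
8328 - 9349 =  - 1021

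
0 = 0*6126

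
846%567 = 279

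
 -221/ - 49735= 221/49735 = 0.00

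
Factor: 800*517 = 413600  =  2^5*5^2*11^1*47^1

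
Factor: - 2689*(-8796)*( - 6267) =  -  2^2*3^2*733^1*2089^1  *2689^1 = -  148229866548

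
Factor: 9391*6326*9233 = 548509133578 = 2^1*7^1*1319^1*3163^1*9391^1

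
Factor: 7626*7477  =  2^1 * 3^1*31^1*41^1*7477^1 =57019602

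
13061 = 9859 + 3202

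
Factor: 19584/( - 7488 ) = -2^1*13^(-1)*17^1  =  - 34/13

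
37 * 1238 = 45806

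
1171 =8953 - 7782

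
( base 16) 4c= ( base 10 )76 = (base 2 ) 1001100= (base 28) 2K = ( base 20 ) 3G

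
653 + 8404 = 9057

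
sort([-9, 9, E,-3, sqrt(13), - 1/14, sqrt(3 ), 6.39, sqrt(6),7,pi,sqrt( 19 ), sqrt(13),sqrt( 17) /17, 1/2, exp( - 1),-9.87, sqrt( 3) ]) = [ - 9.87 ,-9, - 3,  -  1/14,  sqrt(17)/17,exp( - 1), 1/2,sqrt( 3),sqrt(3 ),sqrt (6 ),E,pi, sqrt(13), sqrt( 13 ), sqrt ( 19), 6.39, 7, 9 ] 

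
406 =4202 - 3796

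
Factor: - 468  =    -  2^2*3^2 * 13^1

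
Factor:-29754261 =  - 3^2 * 29^1*114001^1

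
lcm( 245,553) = 19355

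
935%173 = 70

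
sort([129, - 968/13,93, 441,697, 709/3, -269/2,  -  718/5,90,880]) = [ - 718/5,-269/2, - 968/13,90,93,129,709/3,441,  697,880 ]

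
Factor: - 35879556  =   - 2^2 * 3^1 * 2989963^1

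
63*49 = 3087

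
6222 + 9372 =15594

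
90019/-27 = -3335 + 26/27=-3334.04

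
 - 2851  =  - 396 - 2455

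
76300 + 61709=138009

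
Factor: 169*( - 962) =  - 162578 = - 2^1*13^3 * 37^1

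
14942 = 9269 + 5673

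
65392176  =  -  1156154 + 66548330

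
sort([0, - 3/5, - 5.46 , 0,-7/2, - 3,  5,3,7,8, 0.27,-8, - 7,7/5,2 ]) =[ - 8, - 7, - 5.46, - 7/2, - 3,-3/5,0,0,0.27, 7/5, 2,3,5,7, 8 ]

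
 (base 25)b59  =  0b1101101100001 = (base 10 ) 7009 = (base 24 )C41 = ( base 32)6R1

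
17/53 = 17/53 = 0.32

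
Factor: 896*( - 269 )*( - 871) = 2^7*7^1 * 13^1*67^1*269^1 = 209931904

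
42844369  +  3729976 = 46574345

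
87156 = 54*1614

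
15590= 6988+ 8602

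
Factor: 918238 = 2^1*17^1*113^1*239^1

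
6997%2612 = 1773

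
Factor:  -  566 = -2^1*283^1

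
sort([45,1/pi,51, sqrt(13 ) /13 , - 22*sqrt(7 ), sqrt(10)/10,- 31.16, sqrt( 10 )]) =[-22*sqrt (7), - 31.16 , sqrt( 13)/13,sqrt(10)/10,1/pi, sqrt (10),45,51] 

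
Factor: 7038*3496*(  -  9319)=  - 2^4 * 3^2*17^1*19^1*23^2*9319^1= - 229292578512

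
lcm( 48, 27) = 432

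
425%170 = 85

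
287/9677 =287/9677 = 0.03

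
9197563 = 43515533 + - 34317970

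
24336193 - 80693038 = - 56356845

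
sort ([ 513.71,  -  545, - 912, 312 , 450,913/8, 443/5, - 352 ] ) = [ - 912, -545, - 352,443/5,913/8,  312, 450,  513.71 ]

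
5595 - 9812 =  - 4217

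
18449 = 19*971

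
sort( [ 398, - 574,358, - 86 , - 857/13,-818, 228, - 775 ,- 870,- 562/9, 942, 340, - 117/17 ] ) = [ - 870, - 818, - 775, - 574, - 86,-857/13 , - 562/9, - 117/17,228,340,358, 398, 942]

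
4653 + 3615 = 8268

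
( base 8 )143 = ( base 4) 1203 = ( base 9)120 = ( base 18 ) 59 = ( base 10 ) 99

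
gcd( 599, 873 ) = 1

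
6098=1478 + 4620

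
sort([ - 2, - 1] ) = [ - 2,  -  1]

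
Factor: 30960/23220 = 2^2 * 3^(- 1 ) = 4/3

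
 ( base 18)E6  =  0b100000010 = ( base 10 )258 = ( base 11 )215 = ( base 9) 316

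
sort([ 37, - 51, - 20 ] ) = [ - 51, - 20,37 ] 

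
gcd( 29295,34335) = 315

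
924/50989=924/50989=0.02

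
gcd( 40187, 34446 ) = 5741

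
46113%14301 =3210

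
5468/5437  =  1 + 31/5437 = 1.01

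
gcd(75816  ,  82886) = 2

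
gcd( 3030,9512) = 2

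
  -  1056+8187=7131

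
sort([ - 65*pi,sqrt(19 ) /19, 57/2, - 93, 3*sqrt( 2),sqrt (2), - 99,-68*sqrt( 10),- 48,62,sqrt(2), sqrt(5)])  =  [ - 68*sqrt( 10), - 65 * pi,-99, - 93, - 48, sqrt(19)/19,sqrt (2 ), sqrt( 2),sqrt(5), 3*sqrt( 2), 57/2,  62 ]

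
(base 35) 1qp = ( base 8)4160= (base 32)23g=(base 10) 2160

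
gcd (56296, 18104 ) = 248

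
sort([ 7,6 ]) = [ 6, 7] 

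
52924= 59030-6106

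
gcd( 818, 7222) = 2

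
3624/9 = 1208/3 = 402.67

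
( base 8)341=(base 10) 225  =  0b11100001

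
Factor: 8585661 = 3^1*7^1  *408841^1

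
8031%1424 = 911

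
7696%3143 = 1410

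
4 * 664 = 2656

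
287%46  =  11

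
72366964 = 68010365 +4356599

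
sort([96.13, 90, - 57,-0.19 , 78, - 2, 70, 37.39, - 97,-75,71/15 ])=[ - 97, - 75, - 57, - 2, - 0.19, 71/15, 37.39, 70, 78, 90, 96.13 ] 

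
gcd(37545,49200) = 15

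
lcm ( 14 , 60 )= 420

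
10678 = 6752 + 3926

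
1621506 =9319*174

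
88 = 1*88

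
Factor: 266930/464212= 2^( - 1 )*5^1*7^( - 1)*59^( - 1 )*281^( - 1)*26693^1 = 133465/232106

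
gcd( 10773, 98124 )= 3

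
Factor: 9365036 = 2^2* 283^1*8273^1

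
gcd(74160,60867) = 9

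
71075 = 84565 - 13490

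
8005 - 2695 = 5310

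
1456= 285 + 1171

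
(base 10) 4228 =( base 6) 31324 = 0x1084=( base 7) 15220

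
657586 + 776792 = 1434378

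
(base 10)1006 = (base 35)sq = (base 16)3ee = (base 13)5c5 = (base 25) 1F6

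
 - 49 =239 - 288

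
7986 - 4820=3166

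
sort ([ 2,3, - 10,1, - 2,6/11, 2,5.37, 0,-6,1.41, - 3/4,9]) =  [ - 10, - 6, - 2,-3/4, 0, 6/11, 1 , 1.41, 2,2, 3, 5.37, 9] 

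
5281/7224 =5281/7224=0.73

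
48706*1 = 48706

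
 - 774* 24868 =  - 19247832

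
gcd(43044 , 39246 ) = 1266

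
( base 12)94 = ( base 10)112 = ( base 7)220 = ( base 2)1110000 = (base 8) 160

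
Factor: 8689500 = 2^2*3^2 * 5^3*1931^1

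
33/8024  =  33/8024 =0.00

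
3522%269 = 25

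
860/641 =1 + 219/641= 1.34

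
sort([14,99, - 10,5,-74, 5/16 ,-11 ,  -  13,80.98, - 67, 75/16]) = [ - 74, - 67, - 13, - 11,-10, 5/16, 75/16,5,14,80.98, 99 ]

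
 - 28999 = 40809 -69808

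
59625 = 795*75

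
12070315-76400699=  - 64330384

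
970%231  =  46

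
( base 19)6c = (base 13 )99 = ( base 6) 330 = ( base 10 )126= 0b1111110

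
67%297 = 67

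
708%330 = 48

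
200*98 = 19600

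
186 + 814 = 1000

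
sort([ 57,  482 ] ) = [57,482]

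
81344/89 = 81344/89 = 913.98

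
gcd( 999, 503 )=1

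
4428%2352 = 2076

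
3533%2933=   600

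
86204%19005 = 10184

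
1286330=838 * 1535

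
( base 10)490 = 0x1ea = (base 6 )2134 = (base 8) 752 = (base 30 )ga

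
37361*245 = 9153445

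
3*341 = 1023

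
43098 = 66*653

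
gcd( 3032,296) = 8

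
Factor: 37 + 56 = 3^1*31^1 = 93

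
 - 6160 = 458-6618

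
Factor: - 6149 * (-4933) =11^1*13^1*43^1*4933^1 =30333017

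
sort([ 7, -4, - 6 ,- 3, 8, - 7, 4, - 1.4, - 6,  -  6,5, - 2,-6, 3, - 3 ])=[ - 7, - 6, -6, - 6, - 6, - 4, - 3,  -  3, - 2, - 1.4,3, 4, 5,7,8]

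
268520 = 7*38360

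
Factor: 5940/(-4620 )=-3^2*7^( - 1 ) = -  9/7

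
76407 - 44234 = 32173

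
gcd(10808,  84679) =7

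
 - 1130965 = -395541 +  - 735424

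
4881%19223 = 4881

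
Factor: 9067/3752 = 2^(  -  3 )*7^( - 1 )*67^( - 1 ) * 9067^1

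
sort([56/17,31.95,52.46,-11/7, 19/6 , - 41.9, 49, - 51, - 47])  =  [- 51 ,  -  47,  -  41.9 , - 11/7,19/6,  56/17,31.95, 49,52.46] 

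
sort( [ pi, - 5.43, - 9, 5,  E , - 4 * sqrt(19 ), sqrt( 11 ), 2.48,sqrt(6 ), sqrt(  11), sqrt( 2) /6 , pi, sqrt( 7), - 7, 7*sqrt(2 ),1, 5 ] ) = [ - 4 * sqrt( 19), - 9, - 7, - 5.43, sqrt( 2 )/6, 1, sqrt( 6),2.48, sqrt( 7), E, pi, pi,sqrt(11),sqrt( 11 ), 5, 5, 7*sqrt( 2 )] 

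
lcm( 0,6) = 0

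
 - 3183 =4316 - 7499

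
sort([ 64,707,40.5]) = [40.5,64,707]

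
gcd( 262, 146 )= 2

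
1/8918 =1/8918  =  0.00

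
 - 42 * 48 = -2016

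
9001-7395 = 1606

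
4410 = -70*( - 63) 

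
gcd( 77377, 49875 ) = 1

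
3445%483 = 64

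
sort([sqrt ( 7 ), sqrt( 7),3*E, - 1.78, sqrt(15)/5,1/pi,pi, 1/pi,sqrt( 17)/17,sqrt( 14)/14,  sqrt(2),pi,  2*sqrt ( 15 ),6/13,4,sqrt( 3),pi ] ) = [ - 1.78,sqrt( 17)/17, sqrt( 14)/14,1/pi , 1/pi, 6/13,sqrt( 15)/5,sqrt(2 ),sqrt( 3) , sqrt(7),sqrt (7),pi,pi,pi, 4, 2 * sqrt( 15),3*E]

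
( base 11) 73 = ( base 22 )3E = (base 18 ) 48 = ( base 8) 120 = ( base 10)80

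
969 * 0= 0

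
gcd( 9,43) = 1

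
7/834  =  7/834 = 0.01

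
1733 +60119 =61852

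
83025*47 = 3902175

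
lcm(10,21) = 210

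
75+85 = 160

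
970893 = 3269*297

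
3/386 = 3/386 = 0.01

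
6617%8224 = 6617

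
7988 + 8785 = 16773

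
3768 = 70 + 3698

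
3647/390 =3647/390 = 9.35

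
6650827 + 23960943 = 30611770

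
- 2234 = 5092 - 7326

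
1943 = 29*67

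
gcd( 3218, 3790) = 2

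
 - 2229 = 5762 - 7991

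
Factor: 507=3^1*13^2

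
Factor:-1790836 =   -  2^2*73^1*6133^1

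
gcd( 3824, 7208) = 8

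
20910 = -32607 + 53517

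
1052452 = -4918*(-214)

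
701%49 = 15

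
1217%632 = 585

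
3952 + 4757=8709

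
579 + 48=627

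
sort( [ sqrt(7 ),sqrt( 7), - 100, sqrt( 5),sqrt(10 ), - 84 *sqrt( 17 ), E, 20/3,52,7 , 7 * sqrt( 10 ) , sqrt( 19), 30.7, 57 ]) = [ - 84 * sqrt ( 17), - 100,sqrt( 5), sqrt(7),sqrt(7 ), E, sqrt( 10),sqrt (19), 20/3, 7,7*sqrt(10 ), 30.7, 52,57 ] 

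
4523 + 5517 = 10040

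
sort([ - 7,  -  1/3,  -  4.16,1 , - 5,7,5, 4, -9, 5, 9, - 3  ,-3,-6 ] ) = [ - 9,-7, - 6,- 5,  -  4.16,-3, - 3, - 1/3,1, 4, 5, 5,7,9]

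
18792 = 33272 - 14480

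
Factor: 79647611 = 79647611^1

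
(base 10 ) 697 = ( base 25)12m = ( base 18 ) 22D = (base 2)1010111001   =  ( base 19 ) 1hd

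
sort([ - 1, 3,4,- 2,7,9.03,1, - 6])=[- 6, - 2, - 1,1 , 3,  4,  7 , 9.03 ] 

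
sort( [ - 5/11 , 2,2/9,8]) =[ - 5/11,2/9,2,8] 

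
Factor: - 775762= - 2^1*13^1*29837^1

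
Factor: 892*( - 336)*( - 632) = 2^9*3^1*7^1 * 79^1* 223^1 = 189417984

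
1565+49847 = 51412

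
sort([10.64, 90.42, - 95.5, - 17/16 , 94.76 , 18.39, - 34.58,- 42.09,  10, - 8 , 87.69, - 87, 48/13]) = [ - 95.5, - 87 , - 42.09, - 34.58, - 8, - 17/16,48/13, 10 , 10.64, 18.39 , 87.69 , 90.42, 94.76 ]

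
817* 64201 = 52452217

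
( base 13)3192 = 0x1adf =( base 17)16DB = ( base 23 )d02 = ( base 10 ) 6879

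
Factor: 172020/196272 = 305/348 = 2^ ( - 2 )*3^( - 1)*5^1*29^(  -  1) * 61^1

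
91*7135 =649285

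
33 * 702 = 23166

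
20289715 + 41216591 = 61506306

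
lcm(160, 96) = 480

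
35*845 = 29575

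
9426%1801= 421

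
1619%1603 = 16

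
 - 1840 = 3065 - 4905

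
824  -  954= - 130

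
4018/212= 18 + 101/106 = 18.95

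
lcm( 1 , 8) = 8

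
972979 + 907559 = 1880538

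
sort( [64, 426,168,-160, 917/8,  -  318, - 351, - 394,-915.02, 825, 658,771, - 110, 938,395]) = [  -  915.02,-394, - 351,-318,-160, - 110 , 64, 917/8, 168, 395, 426, 658,771, 825 , 938]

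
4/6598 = 2/3299 = 0.00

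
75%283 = 75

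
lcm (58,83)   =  4814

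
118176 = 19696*6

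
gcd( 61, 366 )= 61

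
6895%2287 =34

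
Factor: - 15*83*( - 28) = 2^2*3^1*5^1*7^1*83^1 = 34860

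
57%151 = 57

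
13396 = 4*3349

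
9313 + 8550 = 17863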